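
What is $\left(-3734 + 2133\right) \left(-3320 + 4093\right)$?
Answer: $-1237573$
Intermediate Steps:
$\left(-3734 + 2133\right) \left(-3320 + 4093\right) = \left(-1601\right) 773 = -1237573$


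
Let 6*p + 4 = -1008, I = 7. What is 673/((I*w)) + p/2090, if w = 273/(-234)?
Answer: -1151957/13965 ≈ -82.489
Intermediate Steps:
w = -7/6 (w = 273*(-1/234) = -7/6 ≈ -1.1667)
p = -506/3 (p = -⅔ + (⅙)*(-1008) = -⅔ - 168 = -506/3 ≈ -168.67)
673/((I*w)) + p/2090 = 673/((7*(-7/6))) - 506/3/2090 = 673/(-49/6) - 506/3*1/2090 = 673*(-6/49) - 23/285 = -4038/49 - 23/285 = -1151957/13965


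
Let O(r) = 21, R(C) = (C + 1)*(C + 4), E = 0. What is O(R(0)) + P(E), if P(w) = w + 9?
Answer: 30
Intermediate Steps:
R(C) = (1 + C)*(4 + C)
P(w) = 9 + w
O(R(0)) + P(E) = 21 + (9 + 0) = 21 + 9 = 30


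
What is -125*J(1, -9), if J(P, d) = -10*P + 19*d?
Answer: 22625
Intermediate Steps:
-125*J(1, -9) = -125*(-10*1 + 19*(-9)) = -125*(-10 - 171) = -125*(-181) = 22625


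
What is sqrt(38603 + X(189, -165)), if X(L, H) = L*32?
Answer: sqrt(44651) ≈ 211.31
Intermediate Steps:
X(L, H) = 32*L
sqrt(38603 + X(189, -165)) = sqrt(38603 + 32*189) = sqrt(38603 + 6048) = sqrt(44651)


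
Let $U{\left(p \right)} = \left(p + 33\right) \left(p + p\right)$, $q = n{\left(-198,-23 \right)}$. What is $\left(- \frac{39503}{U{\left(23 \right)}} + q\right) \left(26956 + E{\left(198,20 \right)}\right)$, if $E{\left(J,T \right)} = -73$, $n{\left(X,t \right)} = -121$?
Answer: $- \frac{9441282717}{2576} \approx -3.6651 \cdot 10^{6}$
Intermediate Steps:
$q = -121$
$U{\left(p \right)} = 2 p \left(33 + p\right)$ ($U{\left(p \right)} = \left(33 + p\right) 2 p = 2 p \left(33 + p\right)$)
$\left(- \frac{39503}{U{\left(23 \right)}} + q\right) \left(26956 + E{\left(198,20 \right)}\right) = \left(- \frac{39503}{2 \cdot 23 \left(33 + 23\right)} - 121\right) \left(26956 - 73\right) = \left(- \frac{39503}{2 \cdot 23 \cdot 56} - 121\right) 26883 = \left(- \frac{39503}{2576} - 121\right) 26883 = \left(- \frac{351199}{2576}\right) 26883 = - \frac{9441282717}{2576}$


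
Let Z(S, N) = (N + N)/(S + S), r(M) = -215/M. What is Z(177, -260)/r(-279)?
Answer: -4836/2537 ≈ -1.9062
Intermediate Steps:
Z(S, N) = N/S (Z(S, N) = (2*N)/((2*S)) = (2*N)*(1/(2*S)) = N/S)
Z(177, -260)/r(-279) = (-260/177)/((-215/(-279))) = (-260*1/177)/((-215*(-1/279))) = -260/(177*215/279) = -260/177*279/215 = -4836/2537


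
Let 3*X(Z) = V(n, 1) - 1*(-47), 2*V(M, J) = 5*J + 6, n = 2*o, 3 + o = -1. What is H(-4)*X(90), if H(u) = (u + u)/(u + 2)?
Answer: 70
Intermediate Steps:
o = -4 (o = -3 - 1 = -4)
n = -8 (n = 2*(-4) = -8)
V(M, J) = 3 + 5*J/2 (V(M, J) = (5*J + 6)/2 = (6 + 5*J)/2 = 3 + 5*J/2)
H(u) = 2*u/(2 + u) (H(u) = (2*u)/(2 + u) = 2*u/(2 + u))
X(Z) = 35/2 (X(Z) = ((3 + (5/2)*1) - 1*(-47))/3 = ((3 + 5/2) + 47)/3 = (11/2 + 47)/3 = (⅓)*(105/2) = 35/2)
H(-4)*X(90) = (2*(-4)/(2 - 4))*(35/2) = (2*(-4)/(-2))*(35/2) = (2*(-4)*(-½))*(35/2) = 4*(35/2) = 70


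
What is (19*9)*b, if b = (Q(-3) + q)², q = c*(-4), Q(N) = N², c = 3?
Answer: 1539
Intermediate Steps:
q = -12 (q = 3*(-4) = -12)
b = 9 (b = ((-3)² - 12)² = (9 - 12)² = (-3)² = 9)
(19*9)*b = (19*9)*9 = 171*9 = 1539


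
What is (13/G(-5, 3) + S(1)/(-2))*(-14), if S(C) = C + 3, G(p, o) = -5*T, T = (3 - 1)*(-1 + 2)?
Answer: 231/5 ≈ 46.200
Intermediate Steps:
T = 2 (T = 2*1 = 2)
G(p, o) = -10 (G(p, o) = -5*2 = -10)
S(C) = 3 + C
(13/G(-5, 3) + S(1)/(-2))*(-14) = (13/(-10) + (3 + 1)/(-2))*(-14) = (13*(-⅒) + 4*(-½))*(-14) = (-13/10 - 2)*(-14) = -33/10*(-14) = 231/5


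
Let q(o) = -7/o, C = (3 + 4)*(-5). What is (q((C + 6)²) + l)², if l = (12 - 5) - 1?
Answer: 25391521/707281 ≈ 35.900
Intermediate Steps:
C = -35 (C = 7*(-5) = -35)
l = 6 (l = 7 - 1 = 6)
(q((C + 6)²) + l)² = (-7/(-35 + 6)² + 6)² = (-7/((-29)²) + 6)² = (-7/841 + 6)² = (5039/841)² = 25391521/707281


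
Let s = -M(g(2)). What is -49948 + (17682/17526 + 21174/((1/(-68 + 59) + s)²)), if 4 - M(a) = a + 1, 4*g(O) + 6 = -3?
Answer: -5354292218905/108804329 ≈ -49210.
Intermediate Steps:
g(O) = -9/4 (g(O) = -3/2 + (¼)*(-3) = -3/2 - ¾ = -9/4)
M(a) = 3 - a (M(a) = 4 - (a + 1) = 4 - (1 + a) = 4 + (-1 - a) = 3 - a)
s = -21/4 (s = -(3 - 1*(-9/4)) = -(3 + 9/4) = -1*21/4 = -21/4 ≈ -5.2500)
-49948 + (17682/17526 + 21174/((1/(-68 + 59) + s)²)) = -49948 + (17682/17526 + 21174/((1/(-68 + 59) - 21/4)²)) = -49948 + (17682*(1/17526) + 21174/((1/(-9) - 21/4)²)) = -49948 + (2947/2921 + 21174/((-⅑ - 21/4)²)) = -49948 + (2947/2921 + 21174/((-193/36)²)) = -49948 + (2947/2921 + 21174/(37249/1296)) = -49948 + (2947/2921 + 21174*(1296/37249)) = -49948 + (2947/2921 + 27441504/37249) = -49948 + 80266405987/108804329 = -5354292218905/108804329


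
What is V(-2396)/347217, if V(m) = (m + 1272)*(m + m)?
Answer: 5386208/347217 ≈ 15.513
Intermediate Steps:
V(m) = 2*m*(1272 + m) (V(m) = (1272 + m)*(2*m) = 2*m*(1272 + m))
V(-2396)/347217 = (2*(-2396)*(1272 - 2396))/347217 = (2*(-2396)*(-1124))*(1/347217) = 5386208*(1/347217) = 5386208/347217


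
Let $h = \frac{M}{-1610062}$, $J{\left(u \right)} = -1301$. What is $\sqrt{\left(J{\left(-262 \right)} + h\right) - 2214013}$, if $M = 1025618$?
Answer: $\frac{i \sqrt{1435689836127798833}}{805031} \approx 1488.4 i$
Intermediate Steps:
$h = - \frac{512809}{805031}$ ($h = \frac{1025618}{-1610062} = 1025618 \left(- \frac{1}{1610062}\right) = - \frac{512809}{805031} \approx -0.637$)
$\sqrt{\left(J{\left(-262 \right)} + h\right) - 2214013} = \sqrt{\left(-1301 - \frac{512809}{805031}\right) - 2214013} = \sqrt{- \frac{1047858140}{805031} - 2214013} = \sqrt{- \frac{1783396957543}{805031}} = \frac{i \sqrt{1435689836127798833}}{805031}$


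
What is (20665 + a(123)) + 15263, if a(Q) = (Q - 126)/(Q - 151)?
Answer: 1005987/28 ≈ 35928.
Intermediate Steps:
a(Q) = (-126 + Q)/(-151 + Q)
(20665 + a(123)) + 15263 = (20665 + (-126 + 123)/(-151 + 123)) + 15263 = (20665 - 3/(-28)) + 15263 = (20665 - 1/28*(-3)) + 15263 = (20665 + 3/28) + 15263 = 578623/28 + 15263 = 1005987/28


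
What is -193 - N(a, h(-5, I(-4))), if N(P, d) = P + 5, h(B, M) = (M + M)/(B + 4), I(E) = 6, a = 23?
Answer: -221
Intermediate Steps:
h(B, M) = 2*M/(4 + B) (h(B, M) = (2*M)/(4 + B) = 2*M/(4 + B))
N(P, d) = 5 + P
-193 - N(a, h(-5, I(-4))) = -193 - (5 + 23) = -193 - 1*28 = -193 - 28 = -221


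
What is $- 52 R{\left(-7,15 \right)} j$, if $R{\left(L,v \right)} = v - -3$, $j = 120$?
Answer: $-112320$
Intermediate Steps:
$R{\left(L,v \right)} = 3 + v$ ($R{\left(L,v \right)} = v + 3 = 3 + v$)
$- 52 R{\left(-7,15 \right)} j = - 52 \left(3 + 15\right) 120 = \left(-52\right) 18 \cdot 120 = \left(-936\right) 120 = -112320$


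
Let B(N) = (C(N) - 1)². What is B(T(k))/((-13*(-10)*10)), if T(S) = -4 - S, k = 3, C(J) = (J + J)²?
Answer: 117/4 ≈ 29.250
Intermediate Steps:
C(J) = 4*J² (C(J) = (2*J)² = 4*J²)
B(N) = (-1 + 4*N²)² (B(N) = (4*N² - 1)² = (-1 + 4*N²)²)
B(T(k))/((-13*(-10)*10)) = (-1 + 4*(-4 - 1*3)²)²/((-13*(-10)*10)) = (-1 + 4*(-4 - 3)²)²/((130*10)) = (-1 + 4*(-7)²)²/1300 = (-1 + 4*49)²*(1/1300) = (-1 + 196)²*(1/1300) = 195²*(1/1300) = 38025*(1/1300) = 117/4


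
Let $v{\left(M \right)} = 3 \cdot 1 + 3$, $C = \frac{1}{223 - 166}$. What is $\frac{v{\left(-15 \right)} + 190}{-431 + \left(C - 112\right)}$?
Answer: $- \frac{5586}{15475} \approx -0.36097$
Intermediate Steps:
$C = \frac{1}{57} \approx 0.017544$
$v{\left(M \right)} = 6$ ($v{\left(M \right)} = 3 + 3 = 6$)
$\frac{v{\left(-15 \right)} + 190}{-431 + \left(C - 112\right)} = \frac{6 + 190}{-431 + \left(\frac{1}{57} - 112\right)} = \frac{196}{-431 + \left(\frac{1}{57} - 112\right)} = \frac{196}{-431 - \frac{6383}{57}} = \frac{196}{- \frac{30950}{57}} = 196 \left(- \frac{57}{30950}\right) = - \frac{5586}{15475}$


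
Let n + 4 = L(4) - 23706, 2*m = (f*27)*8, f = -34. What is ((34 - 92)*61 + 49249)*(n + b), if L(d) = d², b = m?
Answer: -1250927226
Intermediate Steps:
m = -3672 (m = (-34*27*8)/2 = (-918*8)/2 = (½)*(-7344) = -3672)
b = -3672
n = -23694 (n = -4 + (4² - 23706) = -4 + (16 - 23706) = -4 - 23690 = -23694)
((34 - 92)*61 + 49249)*(n + b) = ((34 - 92)*61 + 49249)*(-23694 - 3672) = (-58*61 + 49249)*(-27366) = (-3538 + 49249)*(-27366) = 45711*(-27366) = -1250927226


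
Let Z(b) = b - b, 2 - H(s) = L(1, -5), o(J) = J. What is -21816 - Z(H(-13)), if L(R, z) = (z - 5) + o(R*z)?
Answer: -21816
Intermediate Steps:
L(R, z) = -5 + z + R*z (L(R, z) = (z - 5) + R*z = (-5 + z) + R*z = -5 + z + R*z)
H(s) = 17 (H(s) = 2 - (-5 - 5 + 1*(-5)) = 2 - (-5 - 5 - 5) = 2 - 1*(-15) = 2 + 15 = 17)
Z(b) = 0
-21816 - Z(H(-13)) = -21816 - 1*0 = -21816 + 0 = -21816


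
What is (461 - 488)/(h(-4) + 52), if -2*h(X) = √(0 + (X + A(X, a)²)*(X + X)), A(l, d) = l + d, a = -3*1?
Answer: -702/1397 - 81*I*√10/2794 ≈ -0.50251 - 0.091677*I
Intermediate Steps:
a = -3
A(l, d) = d + l
h(X) = -√2*√(X*(X + (-3 + X)²))/2 (h(X) = -√(0 + (X + (-3 + X)²)*(X + X))/2 = -√(0 + (X + (-3 + X)²)*(2*X))/2 = -√(0 + 2*X*(X + (-3 + X)²))/2 = -√2*√(X*(X + (-3 + X)²))/2)
(461 - 488)/(h(-4) + 52) = (461 - 488)/(-√2*√(-4*(-4 + (-3 - 4)²))/2 + 52) = -27/(-√2*√(-4*(-4 + (-7)²))/2 + 52) = -27/(-√2*√(-4*(-4 + 49))/2 + 52) = -27/(-√2*√(-4*45)/2 + 52) = -27/(-√2*√(-180)/2 + 52) = -27/(-√2*6*I*√5/2 + 52) = -27/(-3*I*√10 + 52) = -27/(52 - 3*I*√10)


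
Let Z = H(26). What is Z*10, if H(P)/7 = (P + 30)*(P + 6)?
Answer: 125440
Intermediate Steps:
H(P) = 7*(6 + P)*(30 + P) (H(P) = 7*((P + 30)*(P + 6)) = 7*((30 + P)*(6 + P)) = 7*((6 + P)*(30 + P)) = 7*(6 + P)*(30 + P))
Z = 12544 (Z = 1260 + 7*26² + 252*26 = 1260 + 7*676 + 6552 = 1260 + 4732 + 6552 = 12544)
Z*10 = 12544*10 = 125440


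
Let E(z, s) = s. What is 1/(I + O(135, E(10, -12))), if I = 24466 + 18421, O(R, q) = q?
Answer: 1/42875 ≈ 2.3324e-5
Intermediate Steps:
I = 42887
1/(I + O(135, E(10, -12))) = 1/(42887 - 12) = 1/42875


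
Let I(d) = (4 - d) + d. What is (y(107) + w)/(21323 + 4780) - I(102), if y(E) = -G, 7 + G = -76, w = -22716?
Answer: -127045/26103 ≈ -4.8671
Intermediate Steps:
G = -83 (G = -7 - 76 = -83)
y(E) = 83 (y(E) = -1*(-83) = 83)
I(d) = 4
(y(107) + w)/(21323 + 4780) - I(102) = (83 - 22716)/(21323 + 4780) - 1*4 = -22633/26103 - 4 = -127045/26103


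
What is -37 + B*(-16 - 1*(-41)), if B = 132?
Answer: 3263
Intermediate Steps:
-37 + B*(-16 - 1*(-41)) = -37 + 132*(-16 - 1*(-41)) = -37 + 132*(-16 + 41) = -37 + 132*25 = -37 + 3300 = 3263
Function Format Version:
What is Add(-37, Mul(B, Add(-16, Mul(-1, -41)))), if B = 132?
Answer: 3263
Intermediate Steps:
Add(-37, Mul(B, Add(-16, Mul(-1, -41)))) = Add(-37, Mul(132, Add(-16, Mul(-1, -41)))) = Add(-37, Mul(132, Add(-16, 41))) = Add(-37, Mul(132, 25)) = Add(-37, 3300) = 3263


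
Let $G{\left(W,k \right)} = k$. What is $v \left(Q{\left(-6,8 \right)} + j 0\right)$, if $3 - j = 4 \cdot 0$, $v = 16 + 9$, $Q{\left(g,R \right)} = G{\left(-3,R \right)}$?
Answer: $200$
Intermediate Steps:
$Q{\left(g,R \right)} = R$
$v = 25$
$j = 3$ ($j = 3 - 4 \cdot 0 = 3 - 0 = 3 + 0 = 3$)
$v \left(Q{\left(-6,8 \right)} + j 0\right) = 25 \left(8 + 3 \cdot 0\right) = 25 \left(8 + 0\right) = 25 \cdot 8 = 200$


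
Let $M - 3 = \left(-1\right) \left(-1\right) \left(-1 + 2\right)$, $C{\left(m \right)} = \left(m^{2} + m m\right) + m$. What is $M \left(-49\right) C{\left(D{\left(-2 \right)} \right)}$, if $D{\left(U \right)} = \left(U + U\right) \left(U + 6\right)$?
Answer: $-97216$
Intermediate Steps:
$D{\left(U \right)} = 2 U \left(6 + U\right)$
$C{\left(m \right)} = m + 2 m^{2}$ ($C{\left(m \right)} = \left(m^{2} + m^{2}\right) + m = 2 m^{2} + m = m + 2 m^{2}$)
$M = 4$ ($M = 3 + \left(-1\right) \left(-1\right) \left(-1 + 2\right) = 3 + 1 \cdot 1 = 3 + 1 = 4$)
$M \left(-49\right) C{\left(D{\left(-2 \right)} \right)} = 4 \left(-49\right) 2 \left(-2\right) \left(6 - 2\right) \left(1 + 2 \cdot 2 \left(-2\right) \left(6 - 2\right)\right) = - 196 \cdot 2 \left(-2\right) 4 \left(1 + 2 \cdot 2 \left(-2\right) 4\right) = - 196 \left(- 16 \left(1 + 2 \left(-16\right)\right)\right) = - 196 \left(- 16 \left(1 - 32\right)\right) = - 196 \left(\left(-16\right) \left(-31\right)\right) = \left(-196\right) 496 = -97216$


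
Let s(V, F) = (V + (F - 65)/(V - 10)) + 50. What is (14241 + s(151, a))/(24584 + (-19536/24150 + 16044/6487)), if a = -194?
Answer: 53161961241025/90512975665548 ≈ 0.58734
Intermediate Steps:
s(V, F) = 50 + V + (-65 + F)/(-10 + V) (s(V, F) = (V + (-65 + F)/(-10 + V)) + 50 = 50 + V + (-65 + F)/(-10 + V))
(14241 + s(151, a))/(24584 + (-19536/24150 + 16044/6487)) = (14241 + (-565 - 194 + 151**2 + 40*151)/(-10 + 151))/(24584 + (-19536/24150 + 16044/6487)) = (14241 + (-565 - 194 + 22801 + 6040)/141)/(24584 + (-19536*1/24150 + 16044*(1/6487))) = (14241 + (1/141)*28082)/(24584 + (-3256/4025 + 16044/6487)) = (14241 + 28082/141)/(24584 + 43455428/26110175) = 2036063/(141*(641935997628/26110175)) = (2036063/141)*(26110175/641935997628) = 53161961241025/90512975665548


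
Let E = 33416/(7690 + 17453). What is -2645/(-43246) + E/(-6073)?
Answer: 402429037819/6603380462994 ≈ 0.060943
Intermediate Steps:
E = 33416/25143 ≈ 1.3290
-2645/(-43246) + E/(-6073) = -2645/(-43246) + (33416/25143)/(-6073) = -2645*(-1/43246) + (33416/25143)*(-1/6073) = 2645/43246 - 33416/152693439 = 402429037819/6603380462994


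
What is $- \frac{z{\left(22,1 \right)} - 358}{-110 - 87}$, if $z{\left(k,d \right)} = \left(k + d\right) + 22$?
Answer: $- \frac{313}{197} \approx -1.5888$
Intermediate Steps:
$z{\left(k,d \right)} = 22 + d + k$ ($z{\left(k,d \right)} = \left(d + k\right) + 22 = 22 + d + k$)
$- \frac{z{\left(22,1 \right)} - 358}{-110 - 87} = - \frac{\left(22 + 1 + 22\right) - 358}{-110 - 87} = - \frac{45 - 358}{-110 + \left(-173 + 86\right)} = - \frac{-313}{-110 - 87} = - \frac{-313}{-197} = - \frac{\left(-313\right) \left(-1\right)}{197} = \left(-1\right) \frac{313}{197} = - \frac{313}{197}$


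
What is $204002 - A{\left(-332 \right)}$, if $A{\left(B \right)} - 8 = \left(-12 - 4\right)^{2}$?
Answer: $203738$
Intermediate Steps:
$A{\left(B \right)} = 264$ ($A{\left(B \right)} = 8 + \left(-12 - 4\right)^{2} = 8 + \left(-16\right)^{2} = 8 + 256 = 264$)
$204002 - A{\left(-332 \right)} = 204002 - 264 = 203738$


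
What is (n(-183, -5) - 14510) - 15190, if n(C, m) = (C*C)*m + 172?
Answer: -196973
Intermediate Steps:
n(C, m) = 172 + m*C² (n(C, m) = C²*m + 172 = m*C² + 172 = 172 + m*C²)
(n(-183, -5) - 14510) - 15190 = ((172 - 5*(-183)²) - 14510) - 15190 = ((172 - 5*33489) - 14510) - 15190 = ((172 - 167445) - 14510) - 15190 = (-167273 - 14510) - 15190 = -181783 - 15190 = -196973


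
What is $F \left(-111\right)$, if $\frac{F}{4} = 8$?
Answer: $-3552$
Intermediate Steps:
$F = 32$ ($F = 4 \cdot 8 = 32$)
$F \left(-111\right) = 32 \left(-111\right) = -3552$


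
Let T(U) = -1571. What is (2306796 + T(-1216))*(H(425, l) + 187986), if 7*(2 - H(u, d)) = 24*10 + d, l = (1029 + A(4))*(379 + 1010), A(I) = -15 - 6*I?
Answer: -137008742650/7 ≈ -1.9573e+10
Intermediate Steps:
A(I) = -15 - 6*I
l = 1375110 (l = (1029 + (-15 - 6*4))*(379 + 1010) = (1029 + (-15 - 24))*1389 = (1029 - 39)*1389 = 990*1389 = 1375110)
H(u, d) = -226/7 - d/7 (H(u, d) = 2 - (24*10 + d)/7 = 2 - (240 + d)/7 = 2 + (-240/7 - d/7) = -226/7 - d/7)
(2306796 + T(-1216))*(H(425, l) + 187986) = (2306796 - 1571)*((-226/7 - 1/7*1375110) + 187986) = 2305225*((-226/7 - 1375110/7) + 187986) = 2305225*(-1375336/7 + 187986) = 2305225*(-59434/7) = -137008742650/7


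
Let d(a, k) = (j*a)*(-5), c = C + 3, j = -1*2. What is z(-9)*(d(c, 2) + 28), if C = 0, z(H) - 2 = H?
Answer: -406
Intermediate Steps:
z(H) = 2 + H
j = -2
c = 3 (c = 0 + 3 = 3)
d(a, k) = 10*a (d(a, k) = -2*a*(-5) = 10*a)
z(-9)*(d(c, 2) + 28) = (2 - 9)*(10*3 + 28) = -7*(30 + 28) = -7*58 = -406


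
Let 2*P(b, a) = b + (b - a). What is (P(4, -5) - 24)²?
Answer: 1225/4 ≈ 306.25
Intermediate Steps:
P(b, a) = b - a/2 (P(b, a) = (b + (b - a))/2 = (-a + 2*b)/2 = b - a/2)
(P(4, -5) - 24)² = ((4 - ½*(-5)) - 24)² = ((4 + 5/2) - 24)² = (13/2 - 24)² = (-35/2)² = 1225/4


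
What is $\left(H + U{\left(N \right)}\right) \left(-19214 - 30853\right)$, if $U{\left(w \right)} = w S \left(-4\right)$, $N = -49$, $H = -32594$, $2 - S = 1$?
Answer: $1622070666$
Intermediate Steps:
$S = 1$ ($S = 2 - 1 = 1$)
$U{\left(w \right)} = - 4 w$ ($U{\left(w \right)} = w 1 \left(-4\right) = w \left(-4\right) = - 4 w$)
$\left(H + U{\left(N \right)}\right) \left(-19214 - 30853\right) = \left(-32594 - -196\right) \left(-19214 - 30853\right) = \left(-32594 + 196\right) \left(-50067\right) = \left(-32398\right) \left(-50067\right) = 1622070666$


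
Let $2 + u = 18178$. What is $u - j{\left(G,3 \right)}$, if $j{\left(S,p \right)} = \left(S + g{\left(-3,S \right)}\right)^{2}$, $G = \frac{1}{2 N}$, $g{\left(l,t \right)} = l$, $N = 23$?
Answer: $\frac{38441647}{2116} \approx 18167.0$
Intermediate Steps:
$u = 18176$ ($u = -2 + 18178 = 18176$)
$G = \frac{1}{46}$ ($G = \frac{1}{2 \cdot 23} = \frac{1}{46} \approx 0.021739$)
$j{\left(S,p \right)} = \left(-3 + S\right)^{2}$ ($j{\left(S,p \right)} = \left(S - 3\right)^{2} = \left(-3 + S\right)^{2}$)
$u - j{\left(G,3 \right)} = 18176 - \left(-3 + \frac{1}{46}\right)^{2} = 18176 - \left(- \frac{137}{46}\right)^{2} = 18176 - \frac{18769}{2116} = \frac{38441647}{2116}$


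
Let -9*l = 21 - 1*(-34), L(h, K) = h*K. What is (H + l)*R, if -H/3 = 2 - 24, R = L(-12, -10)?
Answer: 21560/3 ≈ 7186.7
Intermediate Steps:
L(h, K) = K*h
R = 120 (R = -10*(-12) = 120)
l = -55/9 (l = -(21 - 1*(-34))/9 = -(21 + 34)/9 = -⅑*55 = -55/9 ≈ -6.1111)
H = 66 (H = -3*(2 - 24) = -3*(-22) = 66)
(H + l)*R = (66 - 55/9)*120 = (539/9)*120 = 21560/3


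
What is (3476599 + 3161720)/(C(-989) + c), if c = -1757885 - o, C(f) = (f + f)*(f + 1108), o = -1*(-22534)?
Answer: -6638319/2015801 ≈ -3.2931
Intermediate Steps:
o = 22534
C(f) = 2*f*(1108 + f) (C(f) = (2*f)*(1108 + f) = 2*f*(1108 + f))
c = -1780419 (c = -1757885 - 1*22534 = -1757885 - 22534 = -1780419)
(3476599 + 3161720)/(C(-989) + c) = (3476599 + 3161720)/(2*(-989)*(1108 - 989) - 1780419) = 6638319/(2*(-989)*119 - 1780419) = 6638319/(-235382 - 1780419) = 6638319/(-2015801) = 6638319*(-1/2015801) = -6638319/2015801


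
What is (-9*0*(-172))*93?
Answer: 0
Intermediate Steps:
(-9*0*(-172))*93 = (0*(-172))*93 = 0*93 = 0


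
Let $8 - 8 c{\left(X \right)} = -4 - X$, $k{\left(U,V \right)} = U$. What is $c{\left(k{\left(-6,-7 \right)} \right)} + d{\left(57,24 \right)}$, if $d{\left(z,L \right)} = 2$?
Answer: $\frac{11}{4} \approx 2.75$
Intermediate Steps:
$c{\left(X \right)} = \frac{3}{2} + \frac{X}{8}$ ($c{\left(X \right)} = 1 - \frac{-4 - X}{8} = 1 + \left(\frac{1}{2} + \frac{X}{8}\right) = \frac{3}{2} + \frac{X}{8}$)
$c{\left(k{\left(-6,-7 \right)} \right)} + d{\left(57,24 \right)} = \left(\frac{3}{2} + \frac{1}{8} \left(-6\right)\right) + 2 = \left(\frac{3}{2} - \frac{3}{4}\right) + 2 = \frac{3}{4} + 2 = \frac{11}{4}$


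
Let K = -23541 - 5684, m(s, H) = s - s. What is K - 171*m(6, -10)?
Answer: -29225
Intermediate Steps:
m(s, H) = 0
K = -29225
K - 171*m(6, -10) = -29225 - 171*0 = -29225 - 1*0 = -29225 + 0 = -29225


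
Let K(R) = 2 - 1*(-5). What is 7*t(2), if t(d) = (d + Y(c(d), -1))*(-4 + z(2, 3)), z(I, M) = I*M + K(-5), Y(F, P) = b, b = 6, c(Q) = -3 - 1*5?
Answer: 504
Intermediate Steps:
c(Q) = -8 (c(Q) = -3 - 5 = -8)
K(R) = 7 (K(R) = 2 + 5 = 7)
Y(F, P) = 6
z(I, M) = 7 + I*M (z(I, M) = I*M + 7 = 7 + I*M)
t(d) = 54 + 9*d (t(d) = (d + 6)*(-4 + (7 + 2*3)) = (6 + d)*(-4 + (7 + 6)) = (6 + d)*(-4 + 13) = (6 + d)*9 = 54 + 9*d)
7*t(2) = 7*(54 + 9*2) = 7*(54 + 18) = 7*72 = 504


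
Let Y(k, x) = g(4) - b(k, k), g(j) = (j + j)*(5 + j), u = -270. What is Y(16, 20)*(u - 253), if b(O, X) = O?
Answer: -29288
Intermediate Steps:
g(j) = 2*j*(5 + j) (g(j) = (2*j)*(5 + j) = 2*j*(5 + j))
Y(k, x) = 72 - k (Y(k, x) = 2*4*(5 + 4) - k = 2*4*9 - k = 72 - k)
Y(16, 20)*(u - 253) = (72 - 1*16)*(-270 - 253) = (72 - 16)*(-523) = 56*(-523) = -29288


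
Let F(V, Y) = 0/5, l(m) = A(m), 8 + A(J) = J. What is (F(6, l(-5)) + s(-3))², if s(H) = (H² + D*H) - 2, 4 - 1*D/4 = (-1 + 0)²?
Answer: 841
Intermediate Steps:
A(J) = -8 + J
l(m) = -8 + m
F(V, Y) = 0 (F(V, Y) = 0*(⅕) = 0)
D = 12 (D = 16 - 4*(-1 + 0)² = 16 - 4*(-1)² = 16 - 4*1 = 16 - 4 = 12)
s(H) = -2 + H² + 12*H (s(H) = (H² + 12*H) - 2 = -2 + H² + 12*H)
(F(6, l(-5)) + s(-3))² = (0 + (-2 + (-3)² + 12*(-3)))² = (0 + (-2 + 9 - 36))² = (0 - 29)² = (-29)² = 841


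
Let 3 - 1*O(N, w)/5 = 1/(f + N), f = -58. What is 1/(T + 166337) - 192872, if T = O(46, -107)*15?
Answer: -128505406052/666273 ≈ -1.9287e+5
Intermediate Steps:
O(N, w) = 15 - 5/(-58 + N)
T = 925/4 (T = (5*(-175 + 3*46)/(-58 + 46))*15 = (5*(-175 + 138)/(-12))*15 = (5*(-1/12)*(-37))*15 = (185/12)*15 = 925/4 ≈ 231.25)
1/(T + 166337) - 192872 = 1/(925/4 + 166337) - 192872 = 1/(666273/4) - 192872 = 4/666273 - 192872 = -128505406052/666273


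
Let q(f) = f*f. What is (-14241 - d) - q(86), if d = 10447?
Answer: -32084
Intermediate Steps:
q(f) = f²
(-14241 - d) - q(86) = (-14241 - 1*10447) - 1*86² = (-14241 - 10447) - 1*7396 = -24688 - 7396 = -32084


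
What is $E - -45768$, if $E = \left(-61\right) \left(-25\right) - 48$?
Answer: $47245$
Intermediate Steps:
$E = 1477$ ($E = 1525 - 48 = 1477$)
$E - -45768 = 1477 - -45768 = 1477 + 45768 = 47245$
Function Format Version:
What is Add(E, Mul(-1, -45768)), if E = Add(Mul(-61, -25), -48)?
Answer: 47245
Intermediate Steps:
E = 1477 (E = Add(1525, -48) = 1477)
Add(E, Mul(-1, -45768)) = Add(1477, Mul(-1, -45768)) = Add(1477, 45768) = 47245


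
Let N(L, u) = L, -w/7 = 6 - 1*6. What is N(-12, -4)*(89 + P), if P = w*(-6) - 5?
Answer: -1008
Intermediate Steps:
w = 0 (w = -7*(6 - 1*6) = -7*(6 - 6) = -7*0 = 0)
P = -5 (P = 0*(-6) - 5 = 0 - 5 = -5)
N(-12, -4)*(89 + P) = -12*(89 - 5) = -12*84 = -1008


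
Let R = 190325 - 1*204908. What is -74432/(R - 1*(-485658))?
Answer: -74432/471075 ≈ -0.15800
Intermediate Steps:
R = -14583 (R = 190325 - 204908 = -14583)
-74432/(R - 1*(-485658)) = -74432/(-14583 - 1*(-485658)) = -74432/(-14583 + 485658) = -74432/471075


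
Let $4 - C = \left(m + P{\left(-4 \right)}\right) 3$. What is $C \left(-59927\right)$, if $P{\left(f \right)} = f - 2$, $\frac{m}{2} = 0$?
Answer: $-1318394$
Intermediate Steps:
$m = 0$ ($m = 2 \cdot 0 = 0$)
$P{\left(f \right)} = -2 + f$
$C = 22$ ($C = 4 - \left(0 - 6\right) 3 = 4 - \left(-6\right) 3 = 4 - -18 = 4 + 18 = 22$)
$C \left(-59927\right) = 22 \left(-59927\right) = -1318394$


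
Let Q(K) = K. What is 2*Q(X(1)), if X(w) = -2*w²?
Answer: -4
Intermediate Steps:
2*Q(X(1)) = 2*(-2*1²) = 2*(-2*1) = 2*(-2) = -4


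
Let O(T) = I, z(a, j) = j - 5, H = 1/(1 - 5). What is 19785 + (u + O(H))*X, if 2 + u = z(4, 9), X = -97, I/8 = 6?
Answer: 14935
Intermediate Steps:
I = 48 (I = 8*6 = 48)
H = -1/4 (H = 1/(-4) = -1/4 ≈ -0.25000)
z(a, j) = -5 + j
O(T) = 48
u = 2 (u = -2 + (-5 + 9) = -2 + 4 = 2)
19785 + (u + O(H))*X = 19785 + (2 + 48)*(-97) = 19785 + 50*(-97) = 19785 - 4850 = 14935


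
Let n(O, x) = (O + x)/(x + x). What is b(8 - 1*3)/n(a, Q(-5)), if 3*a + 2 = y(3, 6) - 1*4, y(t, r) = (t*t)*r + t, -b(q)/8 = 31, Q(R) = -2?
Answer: 992/15 ≈ 66.133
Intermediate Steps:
b(q) = -248 (b(q) = -8*31 = -248)
y(t, r) = t + r*t**2 (y(t, r) = t**2*r + t = r*t**2 + t = t + r*t**2)
a = 17 (a = -2/3 + (3*(1 + 6*3) - 1*4)/3 = -2/3 + (3*(1 + 18) - 4)/3 = -2/3 + (3*19 - 4)/3 = -2/3 + (57 - 4)/3 = -2/3 + (1/3)*53 = -2/3 + 53/3 = 17)
n(O, x) = (O + x)/(2*x) (n(O, x) = (O + x)/((2*x)) = (O + x)*(1/(2*x)) = (O + x)/(2*x))
b(8 - 1*3)/n(a, Q(-5)) = -248*(-4/(17 - 2)) = -248/((1/2)*(-1/2)*15) = -248/(-15/4) = -248*(-4/15) = 992/15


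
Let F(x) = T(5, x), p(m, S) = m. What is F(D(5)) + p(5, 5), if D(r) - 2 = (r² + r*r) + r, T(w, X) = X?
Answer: 62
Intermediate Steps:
D(r) = 2 + r + 2*r² (D(r) = 2 + ((r² + r*r) + r) = 2 + ((r² + r²) + r) = 2 + (2*r² + r) = 2 + (r + 2*r²) = 2 + r + 2*r²)
F(x) = x
F(D(5)) + p(5, 5) = (2 + 5 + 2*5²) + 5 = (2 + 5 + 2*25) + 5 = (2 + 5 + 50) + 5 = 57 + 5 = 62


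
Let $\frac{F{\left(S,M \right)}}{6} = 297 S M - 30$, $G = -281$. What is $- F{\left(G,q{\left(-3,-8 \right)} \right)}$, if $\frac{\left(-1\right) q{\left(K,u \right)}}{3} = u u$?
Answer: $-96142284$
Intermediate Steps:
$q{\left(K,u \right)} = - 3 u^{2}$ ($q{\left(K,u \right)} = - 3 u u = - 3 u^{2}$)
$F{\left(S,M \right)} = -180 + 1782 M S$ ($F{\left(S,M \right)} = 6 \left(297 S M - 30\right) = 6 \left(297 M S - 30\right) = 6 \left(-30 + 297 M S\right) = -180 + 1782 M S$)
$- F{\left(G,q{\left(-3,-8 \right)} \right)} = - (-180 + 1782 \left(- 3 \left(-8\right)^{2}\right) \left(-281\right)) = - (-180 + 1782 \left(\left(-3\right) 64\right) \left(-281\right)) = - (-180 + 1782 \left(-192\right) \left(-281\right)) = - (-180 + 96142464) = \left(-1\right) 96142284 = -96142284$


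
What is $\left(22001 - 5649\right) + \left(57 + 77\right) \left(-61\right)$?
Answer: $8178$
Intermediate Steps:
$\left(22001 - 5649\right) + \left(57 + 77\right) \left(-61\right) = 16352 + 134 \left(-61\right) = 16352 - 8174 = 8178$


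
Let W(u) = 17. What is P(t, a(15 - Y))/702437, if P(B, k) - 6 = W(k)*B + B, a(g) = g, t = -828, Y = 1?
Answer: -14898/702437 ≈ -0.021209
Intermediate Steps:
P(B, k) = 6 + 18*B (P(B, k) = 6 + (17*B + B) = 6 + 18*B)
P(t, a(15 - Y))/702437 = (6 + 18*(-828))/702437 = (6 - 14904)*(1/702437) = -14898*1/702437 = -14898/702437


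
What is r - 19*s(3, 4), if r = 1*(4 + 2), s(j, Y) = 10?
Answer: -184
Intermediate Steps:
r = 6 (r = 1*6 = 6)
r - 19*s(3, 4) = 6 - 19*10 = 6 - 190 = -184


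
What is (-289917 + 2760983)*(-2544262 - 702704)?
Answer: -8023467285756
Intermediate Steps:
(-289917 + 2760983)*(-2544262 - 702704) = 2471066*(-3246966) = -8023467285756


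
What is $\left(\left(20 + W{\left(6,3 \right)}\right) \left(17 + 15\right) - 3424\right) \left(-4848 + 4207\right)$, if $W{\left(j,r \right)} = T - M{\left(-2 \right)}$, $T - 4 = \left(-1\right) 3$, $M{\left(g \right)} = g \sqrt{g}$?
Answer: $1764032 - 41024 i \sqrt{2} \approx 1.764 \cdot 10^{6} - 58017.0 i$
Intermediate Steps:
$M{\left(g \right)} = g^{\frac{3}{2}}$
$T = 1$ ($T = 4 - 3 = 1$)
$W{\left(j,r \right)} = 1 + 2 i \sqrt{2}$ ($W{\left(j,r \right)} = 1 - \left(-2\right)^{\frac{3}{2}} = 1 - - 2 i \sqrt{2} = 1 + 2 i \sqrt{2}$)
$\left(\left(20 + W{\left(6,3 \right)}\right) \left(17 + 15\right) - 3424\right) \left(-4848 + 4207\right) = \left(\left(20 + \left(1 + 2 i \sqrt{2}\right)\right) \left(17 + 15\right) - 3424\right) \left(-4848 + 4207\right) = \left(\left(21 + 2 i \sqrt{2}\right) 32 - 3424\right) \left(-641\right) = \left(\left(672 + 64 i \sqrt{2}\right) - 3424\right) \left(-641\right) = \left(-2752 + 64 i \sqrt{2}\right) \left(-641\right) = 1764032 - 41024 i \sqrt{2}$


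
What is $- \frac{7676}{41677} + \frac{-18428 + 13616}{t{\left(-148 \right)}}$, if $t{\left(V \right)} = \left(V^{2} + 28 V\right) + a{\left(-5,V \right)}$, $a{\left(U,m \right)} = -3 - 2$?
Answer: $- \frac{336837104}{739975135} \approx -0.4552$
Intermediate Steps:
$a{\left(U,m \right)} = -5$ ($a{\left(U,m \right)} = -3 - 2 = -5$)
$t{\left(V \right)} = -5 + V^{2} + 28 V$ ($t{\left(V \right)} = \left(V^{2} + 28 V\right) - 5 = -5 + V^{2} + 28 V$)
$- \frac{7676}{41677} + \frac{-18428 + 13616}{t{\left(-148 \right)}} = - \frac{7676}{41677} + \frac{-18428 + 13616}{-5 + \left(-148\right)^{2} + 28 \left(-148\right)} = \left(-7676\right) \frac{1}{41677} - \frac{4812}{-5 + 21904 - 4144} = - \frac{7676}{41677} - \frac{4812}{17755} = - \frac{336837104}{739975135}$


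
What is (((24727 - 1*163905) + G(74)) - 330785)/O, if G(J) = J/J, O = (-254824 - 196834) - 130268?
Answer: 234981/290963 ≈ 0.80760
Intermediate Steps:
O = -581926 (O = -451658 - 130268 = -581926)
G(J) = 1
(((24727 - 1*163905) + G(74)) - 330785)/O = (((24727 - 1*163905) + 1) - 330785)/(-581926) = (((24727 - 163905) + 1) - 330785)*(-1/581926) = ((-139178 + 1) - 330785)*(-1/581926) = (-139177 - 330785)*(-1/581926) = -469962*(-1/581926) = 234981/290963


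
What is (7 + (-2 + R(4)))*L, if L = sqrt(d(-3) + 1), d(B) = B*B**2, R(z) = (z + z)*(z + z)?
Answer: 69*I*sqrt(26) ≈ 351.83*I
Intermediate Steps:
R(z) = 4*z**2 (R(z) = (2*z)*(2*z) = 4*z**2)
d(B) = B**3
L = I*sqrt(26) (L = sqrt((-3)**3 + 1) = sqrt(-27 + 1) = sqrt(-26) = I*sqrt(26) ≈ 5.099*I)
(7 + (-2 + R(4)))*L = (7 + (-2 + 4*4**2))*(I*sqrt(26)) = (7 + (-2 + 4*16))*(I*sqrt(26)) = (7 + (-2 + 64))*(I*sqrt(26)) = (7 + 62)*(I*sqrt(26)) = 69*(I*sqrt(26)) = 69*I*sqrt(26)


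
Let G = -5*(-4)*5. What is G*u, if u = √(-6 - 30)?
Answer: 600*I ≈ 600.0*I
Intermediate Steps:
G = 100 (G = 20*5 = 100)
u = 6*I (u = √(-36) = 6*I ≈ 6.0*I)
G*u = 100*(6*I) = 600*I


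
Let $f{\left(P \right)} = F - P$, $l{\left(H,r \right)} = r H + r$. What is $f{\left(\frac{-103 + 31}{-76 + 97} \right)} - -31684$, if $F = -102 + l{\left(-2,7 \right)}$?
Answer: $\frac{221049}{7} \approx 31578.0$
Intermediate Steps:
$l{\left(H,r \right)} = r + H r$ ($l{\left(H,r \right)} = H r + r = r + H r$)
$F = -109$ ($F = -102 + 7 \left(1 - 2\right) = -102 + 7 \left(-1\right) = -102 - 7 = -109$)
$f{\left(P \right)} = -109 - P$
$f{\left(\frac{-103 + 31}{-76 + 97} \right)} - -31684 = \left(-109 - \frac{-103 + 31}{-76 + 97}\right) - -31684 = \left(-109 - - \frac{72}{21}\right) + 31684 = \left(-109 - \left(-72\right) \frac{1}{21}\right) + 31684 = \left(-109 - - \frac{24}{7}\right) + 31684 = \left(-109 + \frac{24}{7}\right) + 31684 = - \frac{739}{7} + 31684 = \frac{221049}{7}$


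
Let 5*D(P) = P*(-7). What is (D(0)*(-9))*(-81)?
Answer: 0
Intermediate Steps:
D(P) = -7*P/5 (D(P) = (P*(-7))/5 = (-7*P)/5 = -7*P/5)
(D(0)*(-9))*(-81) = (-7/5*0*(-9))*(-81) = (0*(-9))*(-81) = 0*(-81) = 0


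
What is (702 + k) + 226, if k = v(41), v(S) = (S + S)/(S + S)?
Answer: 929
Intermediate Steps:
v(S) = 1 (v(S) = (2*S)/((2*S)) = (2*S)*(1/(2*S)) = 1)
k = 1
(702 + k) + 226 = (702 + 1) + 226 = 703 + 226 = 929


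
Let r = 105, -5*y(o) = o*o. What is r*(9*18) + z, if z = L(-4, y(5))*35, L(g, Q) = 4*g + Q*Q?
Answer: 17325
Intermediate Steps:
y(o) = -o²/5 (y(o) = -o*o/5 = -o²/5)
L(g, Q) = Q² + 4*g (L(g, Q) = 4*g + Q² = Q² + 4*g)
z = 315 (z = ((-⅕*5²)² + 4*(-4))*35 = ((-⅕*25)² - 16)*35 = ((-5)² - 16)*35 = (25 - 16)*35 = 9*35 = 315)
r*(9*18) + z = 105*(9*18) + 315 = 105*162 + 315 = 17010 + 315 = 17325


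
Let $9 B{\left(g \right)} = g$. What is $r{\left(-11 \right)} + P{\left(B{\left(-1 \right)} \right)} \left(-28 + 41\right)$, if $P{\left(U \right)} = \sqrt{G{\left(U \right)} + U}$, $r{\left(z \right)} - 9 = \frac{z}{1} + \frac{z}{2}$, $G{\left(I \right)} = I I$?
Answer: $- \frac{15}{2} + \frac{26 i \sqrt{2}}{9} \approx -7.5 + 4.0855 i$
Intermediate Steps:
$G{\left(I \right)} = I^{2}$
$B{\left(g \right)} = \frac{g}{9}$
$r{\left(z \right)} = 9 + \frac{3 z}{2}$ ($r{\left(z \right)} = 9 + \left(\frac{z}{1} + \frac{z}{2}\right) = 9 + \left(z 1 + z \frac{1}{2}\right) = 9 + \left(z + \frac{z}{2}\right) = 9 + \frac{3 z}{2}$)
$P{\left(U \right)} = \sqrt{U + U^{2}}$ ($P{\left(U \right)} = \sqrt{U^{2} + U} = \sqrt{U + U^{2}}$)
$r{\left(-11 \right)} + P{\left(B{\left(-1 \right)} \right)} \left(-28 + 41\right) = \left(9 + \frac{3}{2} \left(-11\right)\right) + \sqrt{\frac{1}{9} \left(-1\right) \left(1 + \frac{1}{9} \left(-1\right)\right)} \left(-28 + 41\right) = \left(9 - \frac{33}{2}\right) + \sqrt{- \frac{1 - \frac{1}{9}}{9}} \cdot 13 = - \frac{15}{2} + \sqrt{\left(- \frac{1}{9}\right) \frac{8}{9}} \cdot 13 = - \frac{15}{2} + \sqrt{- \frac{8}{81}} \cdot 13 = - \frac{15}{2} + \frac{2 i \sqrt{2}}{9} \cdot 13 = - \frac{15}{2} + \frac{26 i \sqrt{2}}{9}$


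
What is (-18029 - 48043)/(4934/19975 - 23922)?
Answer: 164973525/59729627 ≈ 2.7620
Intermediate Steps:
(-18029 - 48043)/(4934/19975 - 23922) = -66072/(4934*(1/19975) - 23922) = -66072/(4934/19975 - 23922) = -66072/(-477837016/19975) = -66072*(-19975/477837016) = 164973525/59729627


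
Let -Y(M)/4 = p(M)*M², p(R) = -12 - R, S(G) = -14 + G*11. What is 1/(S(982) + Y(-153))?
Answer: -1/13191888 ≈ -7.5804e-8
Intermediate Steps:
S(G) = -14 + 11*G
Y(M) = -4*M²*(-12 - M) (Y(M) = -4*(-12 - M)*M² = -4*M²*(-12 - M))
1/(S(982) + Y(-153)) = 1/((-14 + 11*982) + 4*(-153)²*(12 - 153)) = 1/((-14 + 10802) + 4*23409*(-141)) = 1/(10788 - 13202676) = 1/(-13191888) = -1/13191888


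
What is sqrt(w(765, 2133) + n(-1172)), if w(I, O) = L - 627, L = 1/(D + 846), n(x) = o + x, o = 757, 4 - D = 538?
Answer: I*sqrt(25358034)/156 ≈ 32.28*I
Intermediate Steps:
D = -534 (D = 4 - 1*538 = 4 - 538 = -534)
n(x) = 757 + x
L = 1/312 (L = 1/(-534 + 846) = 1/312 ≈ 0.0032051)
w(I, O) = -195623/312 (w(I, O) = 1/312 - 627 = -195623/312)
sqrt(w(765, 2133) + n(-1172)) = sqrt(-195623/312 + (757 - 1172)) = sqrt(-195623/312 - 415) = sqrt(-325103/312) = I*sqrt(25358034)/156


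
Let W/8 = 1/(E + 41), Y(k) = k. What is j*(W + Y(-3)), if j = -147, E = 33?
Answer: 15729/37 ≈ 425.11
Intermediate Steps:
W = 4/37 (W = 8/(33 + 41) = 8/74 = 8*(1/74) = 4/37 ≈ 0.10811)
j*(W + Y(-3)) = -147*(4/37 - 3) = -147*(-107/37) = 15729/37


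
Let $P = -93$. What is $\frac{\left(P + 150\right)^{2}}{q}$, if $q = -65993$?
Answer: $- \frac{3249}{65993} \approx -0.049232$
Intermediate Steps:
$\frac{\left(P + 150\right)^{2}}{q} = \frac{\left(-93 + 150\right)^{2}}{-65993} = 57^{2} \left(- \frac{1}{65993}\right) = 3249 \left(- \frac{1}{65993}\right) = - \frac{3249}{65993}$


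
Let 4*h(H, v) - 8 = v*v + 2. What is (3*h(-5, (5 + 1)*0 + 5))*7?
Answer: 735/4 ≈ 183.75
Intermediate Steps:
h(H, v) = 5/2 + v**2/4 (h(H, v) = 2 + (v*v + 2)/4 = 2 + (v**2 + 2)/4 = 2 + (2 + v**2)/4 = 2 + (1/2 + v**2/4) = 5/2 + v**2/4)
(3*h(-5, (5 + 1)*0 + 5))*7 = (3*(5/2 + ((5 + 1)*0 + 5)**2/4))*7 = (3*(5/2 + (6*0 + 5)**2/4))*7 = (3*(5/2 + (0 + 5)**2/4))*7 = (3*(5/2 + (1/4)*5**2))*7 = (3*(5/2 + (1/4)*25))*7 = (3*(5/2 + 25/4))*7 = (3*(35/4))*7 = (105/4)*7 = 735/4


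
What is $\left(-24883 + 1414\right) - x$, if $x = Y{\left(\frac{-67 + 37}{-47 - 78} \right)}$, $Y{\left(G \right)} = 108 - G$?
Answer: $- \frac{589419}{25} \approx -23577.0$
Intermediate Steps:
$x = \frac{2694}{25}$ ($x = 108 - \frac{-67 + 37}{-47 - 78} = 108 - - \frac{30}{-125} = 108 - \left(-30\right) \left(- \frac{1}{125}\right) = 108 - \frac{6}{25} = \frac{2694}{25} \approx 107.76$)
$\left(-24883 + 1414\right) - x = \left(-24883 + 1414\right) - \frac{2694}{25} = -23469 - \frac{2694}{25} = - \frac{589419}{25}$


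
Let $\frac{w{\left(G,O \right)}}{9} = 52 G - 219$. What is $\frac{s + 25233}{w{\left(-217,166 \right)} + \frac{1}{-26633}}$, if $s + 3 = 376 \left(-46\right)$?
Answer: $- \frac{105653111}{1378617296} \approx -0.076637$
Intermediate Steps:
$s = -17299$ ($s = -3 + 376 \left(-46\right) = -3 - 17296 = -17299$)
$w{\left(G,O \right)} = -1971 + 468 G$ ($w{\left(G,O \right)} = 9 \left(52 G - 219\right) = 9 \left(-219 + 52 G\right) = -1971 + 468 G$)
$\frac{s + 25233}{w{\left(-217,166 \right)} + \frac{1}{-26633}} = \frac{-17299 + 25233}{\left(-1971 + 468 \left(-217\right)\right) + \frac{1}{-26633}} = \frac{7934}{\left(-1971 - 101556\right) - \frac{1}{26633}} = \frac{7934}{-103527 - \frac{1}{26633}} = \frac{7934}{- \frac{2757234592}{26633}} = 7934 \left(- \frac{26633}{2757234592}\right) = - \frac{105653111}{1378617296}$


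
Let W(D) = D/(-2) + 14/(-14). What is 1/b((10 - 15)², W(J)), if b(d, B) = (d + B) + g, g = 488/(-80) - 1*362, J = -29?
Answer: -5/1648 ≈ -0.0030340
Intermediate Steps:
g = -3681/10 (g = 488*(-1/80) - 362 = -61/10 - 362 = -3681/10 ≈ -368.10)
W(D) = -1 - D/2 (W(D) = D*(-½) + 14*(-1/14) = -D/2 - 1 = -1 - D/2)
b(d, B) = -3681/10 + B + d (b(d, B) = (d + B) - 3681/10 = (B + d) - 3681/10 = -3681/10 + B + d)
1/b((10 - 15)², W(J)) = 1/(-3681/10 + (-1 - ½*(-29)) + (10 - 15)²) = 1/(-3681/10 + (-1 + 29/2) + (-5)²) = 1/(-3681/10 + 27/2 + 25) = 1/(-1648/5) = -5/1648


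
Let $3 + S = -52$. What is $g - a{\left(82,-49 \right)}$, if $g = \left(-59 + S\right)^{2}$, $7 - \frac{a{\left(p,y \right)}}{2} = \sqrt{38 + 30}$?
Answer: $12982 + 4 \sqrt{17} \approx 12999.0$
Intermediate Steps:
$S = -55$ ($S = -3 - 52 = -55$)
$a{\left(p,y \right)} = 14 - 4 \sqrt{17}$ ($a{\left(p,y \right)} = 14 - 2 \sqrt{38 + 30} = 14 - 2 \sqrt{68} = 14 - 2 \cdot 2 \sqrt{17} = 14 - 4 \sqrt{17}$)
$g = 12996$ ($g = \left(-59 - 55\right)^{2} = \left(-114\right)^{2} = 12996$)
$g - a{\left(82,-49 \right)} = 12996 - \left(14 - 4 \sqrt{17}\right) = 12982 + 4 \sqrt{17}$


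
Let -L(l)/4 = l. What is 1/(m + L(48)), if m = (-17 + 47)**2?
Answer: 1/708 ≈ 0.0014124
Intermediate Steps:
m = 900 (m = 30**2 = 900)
L(l) = -4*l
1/(m + L(48)) = 1/(900 - 4*48) = 1/(900 - 192) = 1/708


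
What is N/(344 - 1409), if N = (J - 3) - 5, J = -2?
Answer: 2/213 ≈ 0.0093897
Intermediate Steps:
N = -10 (N = (-2 - 3) - 5 = -5 - 5 = -10)
N/(344 - 1409) = -10/(344 - 1409) = -10/(-1065) = -1/1065*(-10) = 2/213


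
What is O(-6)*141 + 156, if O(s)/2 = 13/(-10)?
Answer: -1053/5 ≈ -210.60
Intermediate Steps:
O(s) = -13/5 (O(s) = 2*(13/(-10)) = 2*(13*(-1/10)) = 2*(-13/10) = -13/5)
O(-6)*141 + 156 = -13/5*141 + 156 = -1833/5 + 156 = -1053/5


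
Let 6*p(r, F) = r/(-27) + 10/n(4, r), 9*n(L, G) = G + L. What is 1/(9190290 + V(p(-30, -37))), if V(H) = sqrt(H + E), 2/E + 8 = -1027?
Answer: 741932111700/6818571266835424781 - 3*I*sqrt(285075570)/6818571266835424781 ≈ 1.0881e-7 - 7.4286e-15*I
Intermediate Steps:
E = -2/1035 (E = 2/(-8 - 1027) = 2/(-1035) = 2*(-1/1035) = -2/1035 ≈ -0.0019324)
n(L, G) = G/9 + L/9 (n(L, G) = (G + L)/9 = G/9 + L/9)
p(r, F) = -r/162 + 5/(3*(4/9 + r/9)) (p(r, F) = (r/(-27) + 10/(r/9 + (1/9)*4))/6 = (r*(-1/27) + 10/(r/9 + 4/9))/6 = (-r/27 + 10/(4/9 + r/9))/6 = (10/(4/9 + r/9) - r/27)/6 = -r/162 + 5/(3*(4/9 + r/9)))
V(H) = sqrt(-2/1035 + H) (V(H) = sqrt(H - 2/1035) = sqrt(-2/1035 + H))
1/(9190290 + V(p(-30, -37))) = 1/(9190290 + sqrt(-230 + 119025*((2430 - 1*(-30)*(4 - 30))/(162*(4 - 30))))/345) = 1/(9190290 + sqrt(-230 + 119025*((1/162)*(2430 - 1*(-30)*(-26))/(-26)))/345) = 1/(9190290 + sqrt(-230 + 119025*((1/162)*(-1/26)*(2430 - 780)))/345) = 1/(9190290 + sqrt(-230 + 119025*((1/162)*(-1/26)*1650))/345) = 1/(9190290 + sqrt(-230 + 119025*(-275/702))/345) = 1/(9190290 + sqrt(-230 - 3636875/78)/345) = 1/(9190290 + sqrt(-3654815/78)/345) = 1/(9190290 + (I*sqrt(285075570)/78)/345) = 1/(9190290 + I*sqrt(285075570)/26910)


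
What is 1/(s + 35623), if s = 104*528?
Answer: 1/90535 ≈ 1.1045e-5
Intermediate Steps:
s = 54912
1/(s + 35623) = 1/(54912 + 35623) = 1/90535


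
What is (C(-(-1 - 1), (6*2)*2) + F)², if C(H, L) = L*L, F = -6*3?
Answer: 311364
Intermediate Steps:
F = -18
C(H, L) = L²
(C(-(-1 - 1), (6*2)*2) + F)² = (((6*2)*2)² - 18)² = ((12*2)² - 18)² = (24² - 18)² = (576 - 18)² = 558² = 311364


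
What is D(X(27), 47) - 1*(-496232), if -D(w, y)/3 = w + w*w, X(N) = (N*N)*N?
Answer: -1161824284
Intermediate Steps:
X(N) = N³ (X(N) = N²*N = N³)
D(w, y) = -3*w - 3*w² (D(w, y) = -3*(w + w*w) = -3*(w + w²) = -3*w - 3*w²)
D(X(27), 47) - 1*(-496232) = -3*27³*(1 + 27³) - 1*(-496232) = -3*19683*(1 + 19683) + 496232 = -3*19683*19684 + 496232 = -1162320516 + 496232 = -1161824284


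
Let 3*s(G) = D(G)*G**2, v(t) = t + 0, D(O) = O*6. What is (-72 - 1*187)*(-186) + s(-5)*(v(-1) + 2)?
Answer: 47924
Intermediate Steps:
D(O) = 6*O
v(t) = t
s(G) = 2*G**3 (s(G) = ((6*G)*G**2)/3 = (6*G**3)/3 = 2*G**3)
(-72 - 1*187)*(-186) + s(-5)*(v(-1) + 2) = (-72 - 1*187)*(-186) + (2*(-5)**3)*(-1 + 2) = (-72 - 187)*(-186) + (2*(-125))*1 = -259*(-186) - 250*1 = 48174 - 250 = 47924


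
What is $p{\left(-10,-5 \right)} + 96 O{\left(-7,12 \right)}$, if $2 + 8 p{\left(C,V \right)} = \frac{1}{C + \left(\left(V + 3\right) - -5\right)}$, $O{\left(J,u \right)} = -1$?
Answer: $- \frac{5391}{56} \approx -96.268$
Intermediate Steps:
$p{\left(C,V \right)} = - \frac{1}{4} + \frac{1}{8 \left(8 + C + V\right)}$ ($p{\left(C,V \right)} = - \frac{1}{4} + \frac{1}{8 \left(C + \left(\left(V + 3\right) - -5\right)\right)} = - \frac{1}{4} + \frac{1}{8 \left(C + \left(\left(3 + V\right) + 5\right)\right)} = - \frac{1}{4} + \frac{1}{8 \left(C + \left(8 + V\right)\right)} = - \frac{1}{4} + \frac{1}{8 \left(8 + C + V\right)}$)
$p{\left(-10,-5 \right)} + 96 O{\left(-7,12 \right)} = \frac{- \frac{15}{8} - - \frac{5}{2} - - \frac{5}{4}}{8 - 10 - 5} + 96 \left(-1\right) = \frac{- \frac{15}{8} + \frac{5}{2} + \frac{5}{4}}{-7} - 96 = \left(- \frac{1}{7}\right) \frac{15}{8} - 96 = - \frac{15}{56} - 96 = - \frac{5391}{56}$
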